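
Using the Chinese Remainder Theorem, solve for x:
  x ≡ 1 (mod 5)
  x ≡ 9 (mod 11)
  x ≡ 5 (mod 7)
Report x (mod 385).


Moduli 5, 11, 7 are pairwise coprime; by CRT there is a unique solution modulo M = 5 · 11 · 7 = 385.
Solve pairwise, accumulating the modulus:
  Start with x ≡ 1 (mod 5).
  Combine with x ≡ 9 (mod 11): since gcd(5, 11) = 1, we get a unique residue mod 55.
    Write x = 1 + 5·t and substitute into x ≡ 9 (mod 11): 5·t ≡ 9 − 1 = 8 (mod 11).
    The inverse of 5 mod 11 is 9 (since 5·9 = 45 = 4·11 + 1), so t ≡ 9·8 = 72 ≡ 6 (mod 11).
    Then x = 1 + 5·6 = 31, valid modulo lcm(5, 11) = 55: x ≡ 31 (mod 55).
  Combine with x ≡ 5 (mod 7): since gcd(55, 7) = 1, we get a unique residue mod 385.
    Write x = 31 + 55·t and substitute into x ≡ 5 (mod 7): 55·t ≡ 5 − 31 = -26 (mod 7).
    Reduce coefficients mod 7: 6·t ≡ 2 (mod 7).
    The inverse of 6 mod 7 is 6 (since 6·6 = 36 = 5·7 + 1), so t ≡ 6·2 = 12 ≡ 5 (mod 7).
    Then x = 31 + 55·5 = 306, valid modulo lcm(55, 7) = 385: x ≡ 306 (mod 385).
Verify: 306 mod 5 = 1 ✓, 306 mod 11 = 9 ✓, 306 mod 7 = 5 ✓.

x ≡ 306 (mod 385).


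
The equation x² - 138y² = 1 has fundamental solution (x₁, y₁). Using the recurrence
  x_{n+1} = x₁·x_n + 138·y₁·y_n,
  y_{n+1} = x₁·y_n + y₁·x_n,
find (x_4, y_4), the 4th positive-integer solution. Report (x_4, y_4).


Step 1: Find the fundamental solution (x₁, y₁) of x² - 138y² = 1.
  Expand √138 as a continued fraction. a₀ = ⌊√138⌋ = 11; iterate m_{k+1} = d_k·a_k − m_k, d_{k+1} = (138 − m_{k+1}²)/d_k, a_{k+1} = ⌊(a₀ + m_{k+1})/d_{k+1}⌋ (starting m₀ = 0, d₀ = 1), with convergents p_k = a_k·p_{k-1} + p_{k-2}, q_k = a_k·q_{k-1} + q_{k-2} (p₋₁ = 1, q₋₁ = 0):
  k = 0: a₀ = 11; p₀/q₀ = 11/1; p₀² − 138·q₀² = 121 − 138 = -17.
  k = 1: m = 11, d = 17, a = ⌊(11 + 11)/17⌋ = 1; p/q = (1·11 + 1)/(1·1 + 0) = 12/1; p² − 138·q² = 144 − 138 = 6.
  k = 2: m = 6, d = 6, a = ⌊(11 + 6)/6⌋ = 2; p/q = (2·12 + 11)/(2·1 + 1) = 35/3; p² − 138·q² = 1225 − 1242 = -17.
  k = 3: m = 6, d = 17, a = ⌊(11 + 6)/17⌋ = 1; p/q = (1·35 + 12)/(1·3 + 1) = 47/4; p² − 138·q² = 2209 − 2208 = 1.
  The first convergent with p² − 138·q² = 1 gives the fundamental solution (x₁, y₁) = (47, 4).
Step 2: Apply the recurrence (x_{n+1}, y_{n+1}) = (x₁x_n + 138y₁y_n, x₁y_n + y₁x_n) repeatedly.
  From (x_1, y_1) = (47, 4): x_2 = 47·47 + 138·4·4 = 4417; y_2 = 47·4 + 4·47 = 376.
  From (x_2, y_2) = (4417, 376): x_3 = 47·4417 + 138·4·376 = 415151; y_3 = 47·376 + 4·4417 = 35340.
  From (x_3, y_3) = (415151, 35340): x_4 = 47·415151 + 138·4·35340 = 39019777; y_4 = 47·35340 + 4·415151 = 3321584.
Step 3: Verify x_4² - 138·y_4² = 1522542997129729 - 1522542997129728 = 1 (should be 1). ✓

(x_1, y_1) = (47, 4); (x_4, y_4) = (39019777, 3321584).


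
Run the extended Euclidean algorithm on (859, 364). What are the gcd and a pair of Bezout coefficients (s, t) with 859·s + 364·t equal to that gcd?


Euclidean algorithm on (859, 364) — divide until remainder is 0:
  859 = 2 · 364 + 131
  364 = 2 · 131 + 102
  131 = 1 · 102 + 29
  102 = 3 · 29 + 15
  29 = 1 · 15 + 14
  15 = 1 · 14 + 1
  14 = 14 · 1 + 0
gcd(859, 364) = 1.
Track Bezout coefficients alongside the remainders: start with r₀ = 859 = a·1 + b·0 (s = 1, t = 0) and r₁ = 364 = a·0 + b·1 (s = 0, t = 1); each new remainder r_{k+1} = r_{k-1} − q_k·r_k inherits s_{k+1} = s_{k-1} − q_k·s_k, t_{k+1} = t_{k-1} − q_k·t_k, so r_k = a·s_k + b·t_k at every step:
  q = 2: r = 131, s = 1 − 2·0 = 1, t = 0 − 2·1 = -2  (check: 859·1 + 364·(-2) = 131)
  q = 2: r = 102, s = 0 − 2·1 = -2, t = 1 − 2·(-2) = 5  (check: 859·(-2) + 364·5 = 102)
  q = 1: r = 29, s = 1 − 1·(-2) = 3, t = -2 − 1·5 = -7  (check: 859·3 + 364·(-7) = 29)
  q = 3: r = 15, s = -2 − 3·3 = -11, t = 5 − 3·(-7) = 26  (check: 859·(-11) + 364·26 = 15)
  q = 1: r = 14, s = 3 − 1·(-11) = 14, t = -7 − 1·26 = -33  (check: 859·14 + 364·(-33) = 14)
  q = 1: r = 1, s = -11 − 1·14 = -25, t = 26 − 1·(-33) = 59  (check: 859·(-25) + 364·59 = 1)
The row with r = 1 (the gcd) gives the Bezout coefficients s = -25, t = 59.
Result: 859 · (-25) + 364 · (59) = 1.

gcd(859, 364) = 1; s = -25, t = 59 (check: 859·(-25) + 364·59 = 1).


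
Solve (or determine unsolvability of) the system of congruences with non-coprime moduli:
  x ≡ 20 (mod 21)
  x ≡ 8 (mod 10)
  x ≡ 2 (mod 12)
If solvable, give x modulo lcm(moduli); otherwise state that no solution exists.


Moduli 21, 10, 12 are not pairwise coprime, so CRT works modulo lcm(m_i) when all pairwise compatibility conditions hold.
Pairwise compatibility: gcd(m_i, m_j) must divide a_i - a_j for every pair.
Merge one congruence at a time:
  Start: x ≡ 20 (mod 21).
  Combine with x ≡ 8 (mod 10): gcd(21, 10) = 1; 8 - 20 = -12, which IS divisible by 1, so compatible.
    Write x = 20 + 21·t and substitute into x ≡ 8 (mod 10): 21·t ≡ 8 − 20 = -12 (mod 10).
    Reduce coefficients mod 10: 1·t ≡ 8 (mod 10).
    So t ≡ 8 (mod 10).
    Then x = 20 + 21·8 = 188, valid modulo lcm(21, 10) = 210: x ≡ 188 (mod 210).
  Combine with x ≡ 2 (mod 12): gcd(210, 12) = 6; 2 - 188 = -186, which IS divisible by 6, so compatible.
    Write x = 188 + 210·t and substitute into x ≡ 2 (mod 12): 210·t ≡ 2 − 188 = -186 (mod 12).
    Divide the congruence (and modulus) by g = 6: 35·t ≡ -31 (mod 2).
    Reduce coefficients mod 2: 1·t ≡ 1 (mod 2).
    So t ≡ 1 (mod 2).
    Then x = 188 + 210·1 = 398, valid modulo lcm(210, 12) = 420: x ≡ 398 (mod 420).
Verify: 398 mod 21 = 20, 398 mod 10 = 8, 398 mod 12 = 2.

x ≡ 398 (mod 420).


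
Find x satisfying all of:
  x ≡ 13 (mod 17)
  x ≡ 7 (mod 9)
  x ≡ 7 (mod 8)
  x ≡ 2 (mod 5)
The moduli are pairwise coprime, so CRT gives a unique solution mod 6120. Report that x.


Product of moduli M = 17 · 9 · 8 · 5 = 6120.
Merge one congruence at a time:
  Start: x ≡ 13 (mod 17).
  Combine with x ≡ 7 (mod 9); new modulus lcm = 153.
    Write x = 13 + 17·t and substitute into x ≡ 7 (mod 9): 17·t ≡ 7 − 13 = -6 (mod 9).
    Reduce coefficients mod 9: 8·t ≡ 3 (mod 9).
    The inverse of 8 mod 9 is 8 (since 8·8 = 64 = 7·9 + 1), so t ≡ 8·3 = 24 ≡ 6 (mod 9).
    Then x = 13 + 17·6 = 115, valid modulo lcm(17, 9) = 153: x ≡ 115 (mod 153).
  Combine with x ≡ 7 (mod 8); new modulus lcm = 1224.
    Write x = 115 + 153·t and substitute into x ≡ 7 (mod 8): 153·t ≡ 7 − 115 = -108 (mod 8).
    Reduce coefficients mod 8: 1·t ≡ 4 (mod 8).
    So t ≡ 4 (mod 8).
    Then x = 115 + 153·4 = 727, valid modulo lcm(153, 8) = 1224: x ≡ 727 (mod 1224).
  Combine with x ≡ 2 (mod 5); new modulus lcm = 6120.
    Write x = 727 + 1224·t and substitute into x ≡ 2 (mod 5): 1224·t ≡ 2 − 727 = -725 (mod 5).
    Reduce coefficients mod 5: 4·t ≡ 0 (mod 5).
    The inverse of 4 mod 5 is 4 (since 4·4 = 16 = 3·5 + 1), so t ≡ 4·0 = 0 ≡ 0 (mod 5).
    Then x = 727 + 1224·0 = 727, valid modulo lcm(1224, 5) = 6120: x ≡ 727 (mod 6120).
Verify against each original: 727 mod 17 = 13, 727 mod 9 = 7, 727 mod 8 = 7, 727 mod 5 = 2.

x ≡ 727 (mod 6120).


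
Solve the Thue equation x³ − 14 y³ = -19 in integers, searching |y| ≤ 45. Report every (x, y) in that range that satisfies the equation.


The equation is x³ - 14y³ = -19. For fixed y, x³ = 14·y³ − 19, so a solution requires the RHS to be a perfect cube.
Strategy: iterate y from -45 to 45, compute RHS = 14·y³ − 19, and check whether it is a (positive or negative) perfect cube.
Check small values of y:
  y = 0: RHS = -19 is not a perfect cube.
  y = 1: RHS = -5 is not a perfect cube.
  y = -1: RHS = -33 is not a perfect cube.
  y = 2: RHS = 93 is not a perfect cube.
  y = -2: RHS = -131 is not a perfect cube.
  y = 3: RHS = 359 is not a perfect cube.
  y = -3: RHS = -397 is not a perfect cube.
Continuing the search up to |y| = 45 finds no solutions either.
No (x, y) in the scanned range satisfies the equation.

No integer solutions with |y| ≤ 45.


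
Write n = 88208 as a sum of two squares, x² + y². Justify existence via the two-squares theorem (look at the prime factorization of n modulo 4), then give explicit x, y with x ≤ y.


Step 1: Factor n = 88208 = 2^4 · 37 · 149.
Step 2: Check the mod-4 condition on each prime factor: 2 = 2 (special); 37 ≡ 1 (mod 4), exponent 1; 149 ≡ 1 (mod 4), exponent 1.
All primes ≡ 3 (mod 4) appear to even exponent (or don't appear), so by the two-squares theorem n IS expressible as a sum of two squares.
Step 3: Build a representation. Group n = k² · m with k = 4 and m = 37 · 149 = 5513 (a product of primes ≡ 1 (mod 4)); a representation of m scales to one of n via (k·x)² + (k·y)² = k²(x² + y²). Each prime p ≡ 1 (mod 4) is itself a sum of two squares; find a² by testing p − a² for a perfect square:
  37: 37 − 1² = 36 = 6² ⇒ 37 = 1² + 6².
  149: 149 − 1² = 148, 149 − 2² = 145, 149 − 3² = 140, 149 − 4² = 133, 149 − 5² = 124, 149 − 6² = 113, 149 − 7² = 100 = 10² ⇒ 149 = 7² + 10².
  Combine using the Brahmagupta–Fibonacci identity (a² + b²)(c² + d²) = (ac − bd)² + (ad + bc)² = (ac + bd)² + (ad − bc)²:
  37 · 149 = 5513: from (1² + 6²)(7² + 10²), take (1·7 − 6·10, 1·10 + 6·7) = (7 − 60, 10 + 42) = (-53, 52); dropping signs (only squares matter) gives (53, 52); check 53² + 52² = 2809 + 2704 = 5513 ✓.
  Scale by k = 4: (4·53, 4·52) = (212, 208).
Step 4: Order so x ≤ y and verify: 208² + 212² = 43264 + 44944 = 88208 = n. ✓

n = 88208 = 208² + 212² (one valid representation with x ≤ y).


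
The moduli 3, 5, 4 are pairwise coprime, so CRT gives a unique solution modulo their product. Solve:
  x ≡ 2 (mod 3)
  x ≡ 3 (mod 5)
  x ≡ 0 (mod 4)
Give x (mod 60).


Moduli 3, 5, 4 are pairwise coprime; by CRT there is a unique solution modulo M = 3 · 5 · 4 = 60.
Solve pairwise, accumulating the modulus:
  Start with x ≡ 2 (mod 3).
  Combine with x ≡ 3 (mod 5): since gcd(3, 5) = 1, we get a unique residue mod 15.
    Write x = 2 + 3·t and substitute into x ≡ 3 (mod 5): 3·t ≡ 3 − 2 = 1 (mod 5).
    The inverse of 3 mod 5 is 2 (since 3·2 = 6 = 1·5 + 1), so t ≡ 2·1 = 2 ≡ 2 (mod 5).
    Then x = 2 + 3·2 = 8, valid modulo lcm(3, 5) = 15: x ≡ 8 (mod 15).
  Combine with x ≡ 0 (mod 4): since gcd(15, 4) = 1, we get a unique residue mod 60.
    Write x = 8 + 15·t and substitute into x ≡ 0 (mod 4): 15·t ≡ 0 − 8 = -8 (mod 4).
    Reduce coefficients mod 4: 3·t ≡ 0 (mod 4).
    The inverse of 3 mod 4 is 3 (since 3·3 = 9 = 2·4 + 1), so t ≡ 3·0 = 0 ≡ 0 (mod 4).
    Then x = 8 + 15·0 = 8, valid modulo lcm(15, 4) = 60: x ≡ 8 (mod 60).
Verify: 8 mod 3 = 2 ✓, 8 mod 5 = 3 ✓, 8 mod 4 = 0 ✓.

x ≡ 8 (mod 60).


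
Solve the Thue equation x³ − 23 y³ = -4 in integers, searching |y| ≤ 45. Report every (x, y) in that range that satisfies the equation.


The equation is x³ - 23y³ = -4. For fixed y, x³ = 23·y³ − 4, so a solution requires the RHS to be a perfect cube.
Strategy: iterate y from -45 to 45, compute RHS = 23·y³ − 4, and check whether it is a (positive or negative) perfect cube.
Check small values of y:
  y = 0: RHS = -4 is not a perfect cube.
  y = 1: RHS = 19 is not a perfect cube.
  y = -1: RHS = -27 = (-3)³ ⇒ x = -3 works.
  y = 2: RHS = 180 is not a perfect cube.
  y = -2: RHS = -188 is not a perfect cube.
  y = 3: RHS = 617 is not a perfect cube.
  y = -3: RHS = -625 is not a perfect cube.
Continuing the search up to |y| = 45 finds no further solutions beyond those listed.
Collected solutions: (-3, -1).

Solutions (with |y| ≤ 45): (-3, -1).


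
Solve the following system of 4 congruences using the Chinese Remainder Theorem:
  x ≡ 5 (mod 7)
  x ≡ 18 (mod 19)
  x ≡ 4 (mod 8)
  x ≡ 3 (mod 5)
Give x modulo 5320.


Product of moduli M = 7 · 19 · 8 · 5 = 5320.
Merge one congruence at a time:
  Start: x ≡ 5 (mod 7).
  Combine with x ≡ 18 (mod 19); new modulus lcm = 133.
    Write x = 5 + 7·t and substitute into x ≡ 18 (mod 19): 7·t ≡ 18 − 5 = 13 (mod 19).
    The inverse of 7 mod 19 is 11 (since 7·11 = 77 = 4·19 + 1), so t ≡ 11·13 = 143 ≡ 10 (mod 19).
    Then x = 5 + 7·10 = 75, valid modulo lcm(7, 19) = 133: x ≡ 75 (mod 133).
  Combine with x ≡ 4 (mod 8); new modulus lcm = 1064.
    Write x = 75 + 133·t and substitute into x ≡ 4 (mod 8): 133·t ≡ 4 − 75 = -71 (mod 8).
    Reduce coefficients mod 8: 5·t ≡ 1 (mod 8).
    The inverse of 5 mod 8 is 5 (since 5·5 = 25 = 3·8 + 1), so t ≡ 5·1 = 5 ≡ 5 (mod 8).
    Then x = 75 + 133·5 = 740, valid modulo lcm(133, 8) = 1064: x ≡ 740 (mod 1064).
  Combine with x ≡ 3 (mod 5); new modulus lcm = 5320.
    Write x = 740 + 1064·t and substitute into x ≡ 3 (mod 5): 1064·t ≡ 3 − 740 = -737 (mod 5).
    Reduce coefficients mod 5: 4·t ≡ 3 (mod 5).
    The inverse of 4 mod 5 is 4 (since 4·4 = 16 = 3·5 + 1), so t ≡ 4·3 = 12 ≡ 2 (mod 5).
    Then x = 740 + 1064·2 = 2868, valid modulo lcm(1064, 5) = 5320: x ≡ 2868 (mod 5320).
Verify against each original: 2868 mod 7 = 5, 2868 mod 19 = 18, 2868 mod 8 = 4, 2868 mod 5 = 3.

x ≡ 2868 (mod 5320).


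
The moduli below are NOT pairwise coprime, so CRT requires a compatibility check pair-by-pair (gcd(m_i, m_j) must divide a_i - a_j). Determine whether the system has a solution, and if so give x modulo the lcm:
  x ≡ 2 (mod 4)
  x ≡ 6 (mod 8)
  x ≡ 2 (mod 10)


Moduli 4, 8, 10 are not pairwise coprime, so CRT works modulo lcm(m_i) when all pairwise compatibility conditions hold.
Pairwise compatibility: gcd(m_i, m_j) must divide a_i - a_j for every pair.
Merge one congruence at a time:
  Start: x ≡ 2 (mod 4).
  Combine with x ≡ 6 (mod 8): gcd(4, 8) = 4; 6 - 2 = 4, which IS divisible by 4, so compatible.
    Write x = 2 + 4·t and substitute into x ≡ 6 (mod 8): 4·t ≡ 6 − 2 = 4 (mod 8).
    Divide the congruence (and modulus) by g = 4: 1·t ≡ 1 (mod 2).
    So t ≡ 1 (mod 2).
    Then x = 2 + 4·1 = 6, valid modulo lcm(4, 8) = 8: x ≡ 6 (mod 8).
  Combine with x ≡ 2 (mod 10): gcd(8, 10) = 2; 2 - 6 = -4, which IS divisible by 2, so compatible.
    Write x = 6 + 8·t and substitute into x ≡ 2 (mod 10): 8·t ≡ 2 − 6 = -4 (mod 10).
    Divide the congruence (and modulus) by g = 2: 4·t ≡ -2 (mod 5).
    Reduce coefficients mod 5: 4·t ≡ 3 (mod 5).
    The inverse of 4 mod 5 is 4 (since 4·4 = 16 = 3·5 + 1), so t ≡ 4·3 = 12 ≡ 2 (mod 5).
    Then x = 6 + 8·2 = 22, valid modulo lcm(8, 10) = 40: x ≡ 22 (mod 40).
Verify: 22 mod 4 = 2, 22 mod 8 = 6, 22 mod 10 = 2.

x ≡ 22 (mod 40).


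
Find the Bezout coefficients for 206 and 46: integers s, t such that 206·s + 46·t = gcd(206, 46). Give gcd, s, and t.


Euclidean algorithm on (206, 46) — divide until remainder is 0:
  206 = 4 · 46 + 22
  46 = 2 · 22 + 2
  22 = 11 · 2 + 0
gcd(206, 46) = 2.
Track Bezout coefficients alongside the remainders: start with r₀ = 206 = a·1 + b·0 (s = 1, t = 0) and r₁ = 46 = a·0 + b·1 (s = 0, t = 1); each new remainder r_{k+1} = r_{k-1} − q_k·r_k inherits s_{k+1} = s_{k-1} − q_k·s_k, t_{k+1} = t_{k-1} − q_k·t_k, so r_k = a·s_k + b·t_k at every step:
  q = 4: r = 22, s = 1 − 4·0 = 1, t = 0 − 4·1 = -4  (check: 206·1 + 46·(-4) = 22)
  q = 2: r = 2, s = 0 − 2·1 = -2, t = 1 − 2·(-4) = 9  (check: 206·(-2) + 46·9 = 2)
The row with r = 2 (the gcd) gives the Bezout coefficients s = -2, t = 9.
Result: 206 · (-2) + 46 · (9) = 2.

gcd(206, 46) = 2; s = -2, t = 9 (check: 206·(-2) + 46·9 = 2).


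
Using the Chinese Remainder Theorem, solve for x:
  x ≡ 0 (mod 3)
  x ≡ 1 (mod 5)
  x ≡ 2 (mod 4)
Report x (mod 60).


Moduli 3, 5, 4 are pairwise coprime; by CRT there is a unique solution modulo M = 3 · 5 · 4 = 60.
Solve pairwise, accumulating the modulus:
  Start with x ≡ 0 (mod 3).
  Combine with x ≡ 1 (mod 5): since gcd(3, 5) = 1, we get a unique residue mod 15.
    Write x = 0 + 3·t and substitute into x ≡ 1 (mod 5): 3·t ≡ 1 − 0 = 1 (mod 5).
    The inverse of 3 mod 5 is 2 (since 3·2 = 6 = 1·5 + 1), so t ≡ 2·1 = 2 ≡ 2 (mod 5).
    Then x = 0 + 3·2 = 6, valid modulo lcm(3, 5) = 15: x ≡ 6 (mod 15).
  Combine with x ≡ 2 (mod 4): since gcd(15, 4) = 1, we get a unique residue mod 60.
    Write x = 6 + 15·t and substitute into x ≡ 2 (mod 4): 15·t ≡ 2 − 6 = -4 (mod 4).
    Reduce coefficients mod 4: 3·t ≡ 0 (mod 4).
    The inverse of 3 mod 4 is 3 (since 3·3 = 9 = 2·4 + 1), so t ≡ 3·0 = 0 ≡ 0 (mod 4).
    Then x = 6 + 15·0 = 6, valid modulo lcm(15, 4) = 60: x ≡ 6 (mod 60).
Verify: 6 mod 3 = 0 ✓, 6 mod 5 = 1 ✓, 6 mod 4 = 2 ✓.

x ≡ 6 (mod 60).


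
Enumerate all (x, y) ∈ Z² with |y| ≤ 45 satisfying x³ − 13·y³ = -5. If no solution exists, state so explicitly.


The equation is x³ - 13y³ = -5. For fixed y, x³ = 13·y³ − 5, so a solution requires the RHS to be a perfect cube.
Strategy: iterate y from -45 to 45, compute RHS = 13·y³ − 5, and check whether it is a (positive or negative) perfect cube.
Check small values of y:
  y = 0: RHS = -5 is not a perfect cube.
  y = 1: RHS = 8 = (2)³ ⇒ x = 2 works.
  y = -1: RHS = -18 is not a perfect cube.
  y = 2: RHS = 99 is not a perfect cube.
  y = -2: RHS = -109 is not a perfect cube.
  y = 3: RHS = 346 is not a perfect cube.
  y = -3: RHS = -356 is not a perfect cube.
Continuing the search up to |y| = 45 finds no further solutions beyond those listed.
Collected solutions: (2, 1).

Solutions (with |y| ≤ 45): (2, 1).


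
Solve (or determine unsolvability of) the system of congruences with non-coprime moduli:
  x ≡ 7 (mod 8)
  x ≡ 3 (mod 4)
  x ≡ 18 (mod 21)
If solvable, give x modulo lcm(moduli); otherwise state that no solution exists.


Moduli 8, 4, 21 are not pairwise coprime, so CRT works modulo lcm(m_i) when all pairwise compatibility conditions hold.
Pairwise compatibility: gcd(m_i, m_j) must divide a_i - a_j for every pair.
Merge one congruence at a time:
  Start: x ≡ 7 (mod 8).
  Combine with x ≡ 3 (mod 4): gcd(8, 4) = 4; 3 - 7 = -4, which IS divisible by 4, so compatible.
    Write x = 7 + 8·t and substitute into x ≡ 3 (mod 4): 8·t ≡ 3 − 7 = -4 (mod 4).
    Divide the congruence (and modulus) by g = 4: 2·t ≡ -1 (mod 1).
    Modulo 1 every t works; take t = 0.
    Then x = 7 + 8·0 = 7, valid modulo lcm(8, 4) = 8: x ≡ 7 (mod 8).
  Combine with x ≡ 18 (mod 21): gcd(8, 21) = 1; 18 - 7 = 11, which IS divisible by 1, so compatible.
    Write x = 7 + 8·t and substitute into x ≡ 18 (mod 21): 8·t ≡ 18 − 7 = 11 (mod 21).
    The inverse of 8 mod 21 is 8 (since 8·8 = 64 = 3·21 + 1), so t ≡ 8·11 = 88 ≡ 4 (mod 21).
    Then x = 7 + 8·4 = 39, valid modulo lcm(8, 21) = 168: x ≡ 39 (mod 168).
Verify: 39 mod 8 = 7, 39 mod 4 = 3, 39 mod 21 = 18.

x ≡ 39 (mod 168).


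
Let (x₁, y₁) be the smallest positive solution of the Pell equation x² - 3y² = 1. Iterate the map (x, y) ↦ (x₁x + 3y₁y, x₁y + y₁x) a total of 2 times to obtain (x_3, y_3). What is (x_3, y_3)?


Step 1: Find the fundamental solution (x₁, y₁) of x² - 3y² = 1.
  Expand √3 as a continued fraction. a₀ = ⌊√3⌋ = 1; iterate m_{k+1} = d_k·a_k − m_k, d_{k+1} = (3 − m_{k+1}²)/d_k, a_{k+1} = ⌊(a₀ + m_{k+1})/d_{k+1}⌋ (starting m₀ = 0, d₀ = 1), with convergents p_k = a_k·p_{k-1} + p_{k-2}, q_k = a_k·q_{k-1} + q_{k-2} (p₋₁ = 1, q₋₁ = 0):
  k = 0: a₀ = 1; p₀/q₀ = 1/1; p₀² − 3·q₀² = 1 − 3 = -2.
  k = 1: m = 1, d = 2, a = ⌊(1 + 1)/2⌋ = 1; p/q = (1·1 + 1)/(1·1 + 0) = 2/1; p² − 3·q² = 4 − 3 = 1.
  The first convergent with p² − 3·q² = 1 gives the fundamental solution (x₁, y₁) = (2, 1).
Step 2: Apply the recurrence (x_{n+1}, y_{n+1}) = (x₁x_n + 3y₁y_n, x₁y_n + y₁x_n) repeatedly.
  From (x_1, y_1) = (2, 1): x_2 = 2·2 + 3·1·1 = 7; y_2 = 2·1 + 1·2 = 4.
  From (x_2, y_2) = (7, 4): x_3 = 2·7 + 3·1·4 = 26; y_3 = 2·4 + 1·7 = 15.
Step 3: Verify x_3² - 3·y_3² = 676 - 675 = 1 (should be 1). ✓

(x_1, y_1) = (2, 1); (x_3, y_3) = (26, 15).


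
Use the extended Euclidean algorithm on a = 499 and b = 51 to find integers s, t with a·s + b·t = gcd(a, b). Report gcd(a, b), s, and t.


Euclidean algorithm on (499, 51) — divide until remainder is 0:
  499 = 9 · 51 + 40
  51 = 1 · 40 + 11
  40 = 3 · 11 + 7
  11 = 1 · 7 + 4
  7 = 1 · 4 + 3
  4 = 1 · 3 + 1
  3 = 3 · 1 + 0
gcd(499, 51) = 1.
Track Bezout coefficients alongside the remainders: start with r₀ = 499 = a·1 + b·0 (s = 1, t = 0) and r₁ = 51 = a·0 + b·1 (s = 0, t = 1); each new remainder r_{k+1} = r_{k-1} − q_k·r_k inherits s_{k+1} = s_{k-1} − q_k·s_k, t_{k+1} = t_{k-1} − q_k·t_k, so r_k = a·s_k + b·t_k at every step:
  q = 9: r = 40, s = 1 − 9·0 = 1, t = 0 − 9·1 = -9  (check: 499·1 + 51·(-9) = 40)
  q = 1: r = 11, s = 0 − 1·1 = -1, t = 1 − 1·(-9) = 10  (check: 499·(-1) + 51·10 = 11)
  q = 3: r = 7, s = 1 − 3·(-1) = 4, t = -9 − 3·10 = -39  (check: 499·4 + 51·(-39) = 7)
  q = 1: r = 4, s = -1 − 1·4 = -5, t = 10 − 1·(-39) = 49  (check: 499·(-5) + 51·49 = 4)
  q = 1: r = 3, s = 4 − 1·(-5) = 9, t = -39 − 1·49 = -88  (check: 499·9 + 51·(-88) = 3)
  q = 1: r = 1, s = -5 − 1·9 = -14, t = 49 − 1·(-88) = 137  (check: 499·(-14) + 51·137 = 1)
The row with r = 1 (the gcd) gives the Bezout coefficients s = -14, t = 137.
Result: 499 · (-14) + 51 · (137) = 1.

gcd(499, 51) = 1; s = -14, t = 137 (check: 499·(-14) + 51·137 = 1).


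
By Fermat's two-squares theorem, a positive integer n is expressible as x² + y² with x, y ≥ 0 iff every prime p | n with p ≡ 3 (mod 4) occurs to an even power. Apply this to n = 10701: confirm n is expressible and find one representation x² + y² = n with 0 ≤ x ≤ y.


Step 1: Factor n = 10701 = 3^2 · 29 · 41.
Step 2: Check the mod-4 condition on each prime factor: 3 ≡ 3 (mod 4), exponent 2 (must be even); 29 ≡ 1 (mod 4), exponent 1; 41 ≡ 1 (mod 4), exponent 1.
All primes ≡ 3 (mod 4) appear to even exponent (or don't appear), so by the two-squares theorem n IS expressible as a sum of two squares.
Step 3: Build a representation. Group n = k² · m with k = 3 and m = 29 · 41 = 1189 (a product of primes ≡ 1 (mod 4)); a representation of m scales to one of n via (k·x)² + (k·y)² = k²(x² + y²). Each prime p ≡ 1 (mod 4) is itself a sum of two squares; find a² by testing p − a² for a perfect square:
  29: 29 − 1² = 28, 29 − 2² = 25 = 5² ⇒ 29 = 2² + 5².
  41: 41 − 1² = 40, 41 − 2² = 37, 41 − 3² = 32, 41 − 4² = 25 = 5² ⇒ 41 = 4² + 5².
  Combine using the Brahmagupta–Fibonacci identity (a² + b²)(c² + d²) = (ac − bd)² + (ad + bc)² = (ac + bd)² + (ad − bc)²:
  29 · 41 = 1189: from (2² + 5²)(4² + 5²), take (2·4 − 5·5, 2·5 + 5·4) = (8 − 25, 10 + 20) = (-17, 30); dropping signs (only squares matter) gives (17, 30); check 17² + 30² = 289 + 900 = 1189 ✓.
  Scale by k = 3: (3·17, 3·30) = (51, 90).
Step 4: Order so x ≤ y and verify: 51² + 90² = 2601 + 8100 = 10701 = n. ✓

n = 10701 = 51² + 90² (one valid representation with x ≤ y).


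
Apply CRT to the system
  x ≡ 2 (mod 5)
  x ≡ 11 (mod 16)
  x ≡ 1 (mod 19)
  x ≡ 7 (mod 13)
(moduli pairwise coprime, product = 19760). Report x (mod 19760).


Product of moduli M = 5 · 16 · 19 · 13 = 19760.
Merge one congruence at a time:
  Start: x ≡ 2 (mod 5).
  Combine with x ≡ 11 (mod 16); new modulus lcm = 80.
    Write x = 2 + 5·t and substitute into x ≡ 11 (mod 16): 5·t ≡ 11 − 2 = 9 (mod 16).
    The inverse of 5 mod 16 is 13 (since 5·13 = 65 = 4·16 + 1), so t ≡ 13·9 = 117 ≡ 5 (mod 16).
    Then x = 2 + 5·5 = 27, valid modulo lcm(5, 16) = 80: x ≡ 27 (mod 80).
  Combine with x ≡ 1 (mod 19); new modulus lcm = 1520.
    Write x = 27 + 80·t and substitute into x ≡ 1 (mod 19): 80·t ≡ 1 − 27 = -26 (mod 19).
    Reduce coefficients mod 19: 4·t ≡ 12 (mod 19).
    The inverse of 4 mod 19 is 5 (since 4·5 = 20 = 1·19 + 1), so t ≡ 5·12 = 60 ≡ 3 (mod 19).
    Then x = 27 + 80·3 = 267, valid modulo lcm(80, 19) = 1520: x ≡ 267 (mod 1520).
  Combine with x ≡ 7 (mod 13); new modulus lcm = 19760.
    Write x = 267 + 1520·t and substitute into x ≡ 7 (mod 13): 1520·t ≡ 7 − 267 = -260 (mod 13).
    Reduce coefficients mod 13: 12·t ≡ 0 (mod 13).
    The inverse of 12 mod 13 is 12 (since 12·12 = 144 = 11·13 + 1), so t ≡ 12·0 = 0 ≡ 0 (mod 13).
    Then x = 267 + 1520·0 = 267, valid modulo lcm(1520, 13) = 19760: x ≡ 267 (mod 19760).
Verify against each original: 267 mod 5 = 2, 267 mod 16 = 11, 267 mod 19 = 1, 267 mod 13 = 7.

x ≡ 267 (mod 19760).


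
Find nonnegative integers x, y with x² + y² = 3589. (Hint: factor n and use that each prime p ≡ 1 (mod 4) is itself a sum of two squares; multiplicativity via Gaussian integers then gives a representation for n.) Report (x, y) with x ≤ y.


Step 1: Factor n = 3589 = 37 · 97.
Step 2: Check the mod-4 condition on each prime factor: 37 ≡ 1 (mod 4), exponent 1; 97 ≡ 1 (mod 4), exponent 1.
All primes ≡ 3 (mod 4) appear to even exponent (or don't appear), so by the two-squares theorem n IS expressible as a sum of two squares.
Step 3: Build a representation. Here n = 37 · 97 is a product of primes ≡ 1 (mod 4). Each prime p ≡ 1 (mod 4) is itself a sum of two squares; find a² by testing p − a² for a perfect square:
  37: 37 − 1² = 36 = 6² ⇒ 37 = 1² + 6².
  97: 97 − 1² = 96, 97 − 2² = 93, 97 − 3² = 88, 97 − 4² = 81 = 9² ⇒ 97 = 4² + 9².
  Combine using the Brahmagupta–Fibonacci identity (a² + b²)(c² + d²) = (ac − bd)² + (ad + bc)² = (ac + bd)² + (ad − bc)²:
  37 · 97 = 3589: from (1² + 6²)(4² + 9²), take (1·4 − 6·9, 1·9 + 6·4) = (4 − 54, 9 + 24) = (-50, 33); dropping signs (only squares matter) gives (50, 33); check 50² + 33² = 2500 + 1089 = 3589 ✓.
Step 4: Order so x ≤ y and verify: 33² + 50² = 1089 + 2500 = 3589 = n. ✓

n = 3589 = 33² + 50² (one valid representation with x ≤ y).


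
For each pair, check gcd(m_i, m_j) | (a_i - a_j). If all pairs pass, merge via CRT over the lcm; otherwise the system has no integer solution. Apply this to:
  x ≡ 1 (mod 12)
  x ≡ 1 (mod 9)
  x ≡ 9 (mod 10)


Moduli 12, 9, 10 are not pairwise coprime, so CRT works modulo lcm(m_i) when all pairwise compatibility conditions hold.
Pairwise compatibility: gcd(m_i, m_j) must divide a_i - a_j for every pair.
Merge one congruence at a time:
  Start: x ≡ 1 (mod 12).
  Combine with x ≡ 1 (mod 9): gcd(12, 9) = 3; 1 - 1 = 0, which IS divisible by 3, so compatible.
    Write x = 1 + 12·t and substitute into x ≡ 1 (mod 9): 12·t ≡ 1 − 1 = 0 (mod 9).
    Divide the congruence (and modulus) by g = 3: 4·t ≡ 0 (mod 3).
    Reduce coefficients mod 3: 1·t ≡ 0 (mod 3).
    So t ≡ 0 (mod 3).
    Then x = 1 + 12·0 = 1, valid modulo lcm(12, 9) = 36: x ≡ 1 (mod 36).
  Combine with x ≡ 9 (mod 10): gcd(36, 10) = 2; 9 - 1 = 8, which IS divisible by 2, so compatible.
    Write x = 1 + 36·t and substitute into x ≡ 9 (mod 10): 36·t ≡ 9 − 1 = 8 (mod 10).
    Divide the congruence (and modulus) by g = 2: 18·t ≡ 4 (mod 5).
    Reduce coefficients mod 5: 3·t ≡ 4 (mod 5).
    The inverse of 3 mod 5 is 2 (since 3·2 = 6 = 1·5 + 1), so t ≡ 2·4 = 8 ≡ 3 (mod 5).
    Then x = 1 + 36·3 = 109, valid modulo lcm(36, 10) = 180: x ≡ 109 (mod 180).
Verify: 109 mod 12 = 1, 109 mod 9 = 1, 109 mod 10 = 9.

x ≡ 109 (mod 180).


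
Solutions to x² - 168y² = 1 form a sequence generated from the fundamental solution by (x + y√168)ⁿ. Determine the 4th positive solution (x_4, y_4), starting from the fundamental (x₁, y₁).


Step 1: Find the fundamental solution (x₁, y₁) of x² - 168y² = 1.
  Expand √168 as a continued fraction. a₀ = ⌊√168⌋ = 12; iterate m_{k+1} = d_k·a_k − m_k, d_{k+1} = (168 − m_{k+1}²)/d_k, a_{k+1} = ⌊(a₀ + m_{k+1})/d_{k+1}⌋ (starting m₀ = 0, d₀ = 1), with convergents p_k = a_k·p_{k-1} + p_{k-2}, q_k = a_k·q_{k-1} + q_{k-2} (p₋₁ = 1, q₋₁ = 0):
  k = 0: a₀ = 12; p₀/q₀ = 12/1; p₀² − 168·q₀² = 144 − 168 = -24.
  k = 1: m = 12, d = 24, a = ⌊(12 + 12)/24⌋ = 1; p/q = (1·12 + 1)/(1·1 + 0) = 13/1; p² − 168·q² = 169 − 168 = 1.
  The first convergent with p² − 168·q² = 1 gives the fundamental solution (x₁, y₁) = (13, 1).
Step 2: Apply the recurrence (x_{n+1}, y_{n+1}) = (x₁x_n + 168y₁y_n, x₁y_n + y₁x_n) repeatedly.
  From (x_1, y_1) = (13, 1): x_2 = 13·13 + 168·1·1 = 337; y_2 = 13·1 + 1·13 = 26.
  From (x_2, y_2) = (337, 26): x_3 = 13·337 + 168·1·26 = 8749; y_3 = 13·26 + 1·337 = 675.
  From (x_3, y_3) = (8749, 675): x_4 = 13·8749 + 168·1·675 = 227137; y_4 = 13·675 + 1·8749 = 17524.
Step 3: Verify x_4² - 168·y_4² = 51591216769 - 51591216768 = 1 (should be 1). ✓

(x_1, y_1) = (13, 1); (x_4, y_4) = (227137, 17524).


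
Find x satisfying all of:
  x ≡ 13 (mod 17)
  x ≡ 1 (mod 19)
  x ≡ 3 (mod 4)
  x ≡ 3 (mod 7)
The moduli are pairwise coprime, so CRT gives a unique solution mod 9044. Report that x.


Product of moduli M = 17 · 19 · 4 · 7 = 9044.
Merge one congruence at a time:
  Start: x ≡ 13 (mod 17).
  Combine with x ≡ 1 (mod 19); new modulus lcm = 323.
    Write x = 13 + 17·t and substitute into x ≡ 1 (mod 19): 17·t ≡ 1 − 13 = -12 (mod 19).
    Reduce coefficients mod 19: 17·t ≡ 7 (mod 19).
    The inverse of 17 mod 19 is 9 (since 17·9 = 153 = 8·19 + 1), so t ≡ 9·7 = 63 ≡ 6 (mod 19).
    Then x = 13 + 17·6 = 115, valid modulo lcm(17, 19) = 323: x ≡ 115 (mod 323).
  Combine with x ≡ 3 (mod 4); new modulus lcm = 1292.
    Write x = 115 + 323·t and substitute into x ≡ 3 (mod 4): 323·t ≡ 3 − 115 = -112 (mod 4).
    Reduce coefficients mod 4: 3·t ≡ 0 (mod 4).
    The inverse of 3 mod 4 is 3 (since 3·3 = 9 = 2·4 + 1), so t ≡ 3·0 = 0 ≡ 0 (mod 4).
    Then x = 115 + 323·0 = 115, valid modulo lcm(323, 4) = 1292: x ≡ 115 (mod 1292).
  Combine with x ≡ 3 (mod 7); new modulus lcm = 9044.
    Write x = 115 + 1292·t and substitute into x ≡ 3 (mod 7): 1292·t ≡ 3 − 115 = -112 (mod 7).
    Reduce coefficients mod 7: 4·t ≡ 0 (mod 7).
    The inverse of 4 mod 7 is 2 (since 4·2 = 8 = 1·7 + 1), so t ≡ 2·0 = 0 ≡ 0 (mod 7).
    Then x = 115 + 1292·0 = 115, valid modulo lcm(1292, 7) = 9044: x ≡ 115 (mod 9044).
Verify against each original: 115 mod 17 = 13, 115 mod 19 = 1, 115 mod 4 = 3, 115 mod 7 = 3.

x ≡ 115 (mod 9044).


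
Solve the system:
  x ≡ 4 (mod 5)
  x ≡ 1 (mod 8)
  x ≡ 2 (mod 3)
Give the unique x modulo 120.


Moduli 5, 8, 3 are pairwise coprime; by CRT there is a unique solution modulo M = 5 · 8 · 3 = 120.
Solve pairwise, accumulating the modulus:
  Start with x ≡ 4 (mod 5).
  Combine with x ≡ 1 (mod 8): since gcd(5, 8) = 1, we get a unique residue mod 40.
    Write x = 4 + 5·t and substitute into x ≡ 1 (mod 8): 5·t ≡ 1 − 4 = -3 (mod 8).
    Reduce coefficients mod 8: 5·t ≡ 5 (mod 8).
    The inverse of 5 mod 8 is 5 (since 5·5 = 25 = 3·8 + 1), so t ≡ 5·5 = 25 ≡ 1 (mod 8).
    Then x = 4 + 5·1 = 9, valid modulo lcm(5, 8) = 40: x ≡ 9 (mod 40).
  Combine with x ≡ 2 (mod 3): since gcd(40, 3) = 1, we get a unique residue mod 120.
    Write x = 9 + 40·t and substitute into x ≡ 2 (mod 3): 40·t ≡ 2 − 9 = -7 (mod 3).
    Reduce coefficients mod 3: 1·t ≡ 2 (mod 3).
    So t ≡ 2 (mod 3).
    Then x = 9 + 40·2 = 89, valid modulo lcm(40, 3) = 120: x ≡ 89 (mod 120).
Verify: 89 mod 5 = 4 ✓, 89 mod 8 = 1 ✓, 89 mod 3 = 2 ✓.

x ≡ 89 (mod 120).


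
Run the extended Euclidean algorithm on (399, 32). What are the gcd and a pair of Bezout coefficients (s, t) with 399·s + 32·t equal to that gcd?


Euclidean algorithm on (399, 32) — divide until remainder is 0:
  399 = 12 · 32 + 15
  32 = 2 · 15 + 2
  15 = 7 · 2 + 1
  2 = 2 · 1 + 0
gcd(399, 32) = 1.
Track Bezout coefficients alongside the remainders: start with r₀ = 399 = a·1 + b·0 (s = 1, t = 0) and r₁ = 32 = a·0 + b·1 (s = 0, t = 1); each new remainder r_{k+1} = r_{k-1} − q_k·r_k inherits s_{k+1} = s_{k-1} − q_k·s_k, t_{k+1} = t_{k-1} − q_k·t_k, so r_k = a·s_k + b·t_k at every step:
  q = 12: r = 15, s = 1 − 12·0 = 1, t = 0 − 12·1 = -12  (check: 399·1 + 32·(-12) = 15)
  q = 2: r = 2, s = 0 − 2·1 = -2, t = 1 − 2·(-12) = 25  (check: 399·(-2) + 32·25 = 2)
  q = 7: r = 1, s = 1 − 7·(-2) = 15, t = -12 − 7·25 = -187  (check: 399·15 + 32·(-187) = 1)
The row with r = 1 (the gcd) gives the Bezout coefficients s = 15, t = -187.
Result: 399 · (15) + 32 · (-187) = 1.

gcd(399, 32) = 1; s = 15, t = -187 (check: 399·15 + 32·(-187) = 1).


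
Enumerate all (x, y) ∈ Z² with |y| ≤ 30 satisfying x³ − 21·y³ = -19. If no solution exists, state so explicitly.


The equation is x³ - 21y³ = -19. For fixed y, x³ = 21·y³ − 19, so a solution requires the RHS to be a perfect cube.
Strategy: iterate y from -30 to 30, compute RHS = 21·y³ − 19, and check whether it is a (positive or negative) perfect cube.
Check small values of y:
  y = 0: RHS = -19 is not a perfect cube.
  y = 1: RHS = 2 is not a perfect cube.
  y = -1: RHS = -40 is not a perfect cube.
  y = 2: RHS = 149 is not a perfect cube.
  y = -2: RHS = -187 is not a perfect cube.
  y = 3: RHS = 548 is not a perfect cube.
  y = -3: RHS = -586 is not a perfect cube.
Continuing the search up to |y| = 30 finds no solutions either.
No (x, y) in the scanned range satisfies the equation.

No integer solutions with |y| ≤ 30.


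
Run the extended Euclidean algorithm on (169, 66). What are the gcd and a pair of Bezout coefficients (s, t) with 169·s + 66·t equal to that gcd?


Euclidean algorithm on (169, 66) — divide until remainder is 0:
  169 = 2 · 66 + 37
  66 = 1 · 37 + 29
  37 = 1 · 29 + 8
  29 = 3 · 8 + 5
  8 = 1 · 5 + 3
  5 = 1 · 3 + 2
  3 = 1 · 2 + 1
  2 = 2 · 1 + 0
gcd(169, 66) = 1.
Track Bezout coefficients alongside the remainders: start with r₀ = 169 = a·1 + b·0 (s = 1, t = 0) and r₁ = 66 = a·0 + b·1 (s = 0, t = 1); each new remainder r_{k+1} = r_{k-1} − q_k·r_k inherits s_{k+1} = s_{k-1} − q_k·s_k, t_{k+1} = t_{k-1} − q_k·t_k, so r_k = a·s_k + b·t_k at every step:
  q = 2: r = 37, s = 1 − 2·0 = 1, t = 0 − 2·1 = -2  (check: 169·1 + 66·(-2) = 37)
  q = 1: r = 29, s = 0 − 1·1 = -1, t = 1 − 1·(-2) = 3  (check: 169·(-1) + 66·3 = 29)
  q = 1: r = 8, s = 1 − 1·(-1) = 2, t = -2 − 1·3 = -5  (check: 169·2 + 66·(-5) = 8)
  q = 3: r = 5, s = -1 − 3·2 = -7, t = 3 − 3·(-5) = 18  (check: 169·(-7) + 66·18 = 5)
  q = 1: r = 3, s = 2 − 1·(-7) = 9, t = -5 − 1·18 = -23  (check: 169·9 + 66·(-23) = 3)
  q = 1: r = 2, s = -7 − 1·9 = -16, t = 18 − 1·(-23) = 41  (check: 169·(-16) + 66·41 = 2)
  q = 1: r = 1, s = 9 − 1·(-16) = 25, t = -23 − 1·41 = -64  (check: 169·25 + 66·(-64) = 1)
The row with r = 1 (the gcd) gives the Bezout coefficients s = 25, t = -64.
Result: 169 · (25) + 66 · (-64) = 1.

gcd(169, 66) = 1; s = 25, t = -64 (check: 169·25 + 66·(-64) = 1).


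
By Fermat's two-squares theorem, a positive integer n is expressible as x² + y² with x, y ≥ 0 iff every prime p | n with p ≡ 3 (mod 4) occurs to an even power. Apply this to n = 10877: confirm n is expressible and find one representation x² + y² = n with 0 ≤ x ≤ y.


Step 1: Factor n = 10877 = 73 · 149.
Step 2: Check the mod-4 condition on each prime factor: 73 ≡ 1 (mod 4), exponent 1; 149 ≡ 1 (mod 4), exponent 1.
All primes ≡ 3 (mod 4) appear to even exponent (or don't appear), so by the two-squares theorem n IS expressible as a sum of two squares.
Step 3: Build a representation. Here n = 73 · 149 is a product of primes ≡ 1 (mod 4). Each prime p ≡ 1 (mod 4) is itself a sum of two squares; find a² by testing p − a² for a perfect square:
  73: 73 − 1² = 72, 73 − 2² = 69, 73 − 3² = 64 = 8² ⇒ 73 = 3² + 8².
  149: 149 − 1² = 148, 149 − 2² = 145, 149 − 3² = 140, 149 − 4² = 133, 149 − 5² = 124, 149 − 6² = 113, 149 − 7² = 100 = 10² ⇒ 149 = 7² + 10².
  Combine using the Brahmagupta–Fibonacci identity (a² + b²)(c² + d²) = (ac − bd)² + (ad + bc)² = (ac + bd)² + (ad − bc)²:
  73 · 149 = 10877: from (3² + 8²)(7² + 10²), take (3·7 − 8·10, 3·10 + 8·7) = (21 − 80, 30 + 56) = (-59, 86); dropping signs (only squares matter) gives (59, 86); check 59² + 86² = 3481 + 7396 = 10877 ✓.
Step 4: Order so x ≤ y and verify: 59² + 86² = 3481 + 7396 = 10877 = n. ✓

n = 10877 = 59² + 86² (one valid representation with x ≤ y).


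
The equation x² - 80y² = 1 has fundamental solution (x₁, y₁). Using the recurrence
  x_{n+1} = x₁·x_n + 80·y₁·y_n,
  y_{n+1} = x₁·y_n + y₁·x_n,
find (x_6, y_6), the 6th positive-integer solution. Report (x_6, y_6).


Step 1: Find the fundamental solution (x₁, y₁) of x² - 80y² = 1.
  Expand √80 as a continued fraction. a₀ = ⌊√80⌋ = 8; iterate m_{k+1} = d_k·a_k − m_k, d_{k+1} = (80 − m_{k+1}²)/d_k, a_{k+1} = ⌊(a₀ + m_{k+1})/d_{k+1}⌋ (starting m₀ = 0, d₀ = 1), with convergents p_k = a_k·p_{k-1} + p_{k-2}, q_k = a_k·q_{k-1} + q_{k-2} (p₋₁ = 1, q₋₁ = 0):
  k = 0: a₀ = 8; p₀/q₀ = 8/1; p₀² − 80·q₀² = 64 − 80 = -16.
  k = 1: m = 8, d = 16, a = ⌊(8 + 8)/16⌋ = 1; p/q = (1·8 + 1)/(1·1 + 0) = 9/1; p² − 80·q² = 81 − 80 = 1.
  The first convergent with p² − 80·q² = 1 gives the fundamental solution (x₁, y₁) = (9, 1).
Step 2: Apply the recurrence (x_{n+1}, y_{n+1}) = (x₁x_n + 80y₁y_n, x₁y_n + y₁x_n) repeatedly.
  From (x_1, y_1) = (9, 1): x_2 = 9·9 + 80·1·1 = 161; y_2 = 9·1 + 1·9 = 18.
  From (x_2, y_2) = (161, 18): x_3 = 9·161 + 80·1·18 = 2889; y_3 = 9·18 + 1·161 = 323.
  From (x_3, y_3) = (2889, 323): x_4 = 9·2889 + 80·1·323 = 51841; y_4 = 9·323 + 1·2889 = 5796.
  From (x_4, y_4) = (51841, 5796): x_5 = 9·51841 + 80·1·5796 = 930249; y_5 = 9·5796 + 1·51841 = 104005.
  From (x_5, y_5) = (930249, 104005): x_6 = 9·930249 + 80·1·104005 = 16692641; y_6 = 9·104005 + 1·930249 = 1866294.
Step 3: Verify x_6² - 80·y_6² = 278644263554881 - 278644263554880 = 1 (should be 1). ✓

(x_1, y_1) = (9, 1); (x_6, y_6) = (16692641, 1866294).


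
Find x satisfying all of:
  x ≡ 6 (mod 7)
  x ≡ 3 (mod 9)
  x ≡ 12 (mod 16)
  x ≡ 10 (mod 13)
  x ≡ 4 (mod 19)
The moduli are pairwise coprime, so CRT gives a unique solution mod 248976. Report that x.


Product of moduli M = 7 · 9 · 16 · 13 · 19 = 248976.
Merge one congruence at a time:
  Start: x ≡ 6 (mod 7).
  Combine with x ≡ 3 (mod 9); new modulus lcm = 63.
    Write x = 6 + 7·t and substitute into x ≡ 3 (mod 9): 7·t ≡ 3 − 6 = -3 (mod 9).
    Reduce coefficients mod 9: 7·t ≡ 6 (mod 9).
    The inverse of 7 mod 9 is 4 (since 7·4 = 28 = 3·9 + 1), so t ≡ 4·6 = 24 ≡ 6 (mod 9).
    Then x = 6 + 7·6 = 48, valid modulo lcm(7, 9) = 63: x ≡ 48 (mod 63).
  Combine with x ≡ 12 (mod 16); new modulus lcm = 1008.
    Write x = 48 + 63·t and substitute into x ≡ 12 (mod 16): 63·t ≡ 12 − 48 = -36 (mod 16).
    Reduce coefficients mod 16: 15·t ≡ 12 (mod 16).
    The inverse of 15 mod 16 is 15 (since 15·15 = 225 = 14·16 + 1), so t ≡ 15·12 = 180 ≡ 4 (mod 16).
    Then x = 48 + 63·4 = 300, valid modulo lcm(63, 16) = 1008: x ≡ 300 (mod 1008).
  Combine with x ≡ 10 (mod 13); new modulus lcm = 13104.
    Write x = 300 + 1008·t and substitute into x ≡ 10 (mod 13): 1008·t ≡ 10 − 300 = -290 (mod 13).
    Reduce coefficients mod 13: 7·t ≡ 9 (mod 13).
    The inverse of 7 mod 13 is 2 (since 7·2 = 14 = 1·13 + 1), so t ≡ 2·9 = 18 ≡ 5 (mod 13).
    Then x = 300 + 1008·5 = 5340, valid modulo lcm(1008, 13) = 13104: x ≡ 5340 (mod 13104).
  Combine with x ≡ 4 (mod 19); new modulus lcm = 248976.
    Write x = 5340 + 13104·t and substitute into x ≡ 4 (mod 19): 13104·t ≡ 4 − 5340 = -5336 (mod 19).
    Reduce coefficients mod 19: 13·t ≡ 3 (mod 19).
    The inverse of 13 mod 19 is 3 (since 13·3 = 39 = 2·19 + 1), so t ≡ 3·3 = 9 ≡ 9 (mod 19).
    Then x = 5340 + 13104·9 = 123276, valid modulo lcm(13104, 19) = 248976: x ≡ 123276 (mod 248976).
Verify against each original: 123276 mod 7 = 6, 123276 mod 9 = 3, 123276 mod 16 = 12, 123276 mod 13 = 10, 123276 mod 19 = 4.

x ≡ 123276 (mod 248976).
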